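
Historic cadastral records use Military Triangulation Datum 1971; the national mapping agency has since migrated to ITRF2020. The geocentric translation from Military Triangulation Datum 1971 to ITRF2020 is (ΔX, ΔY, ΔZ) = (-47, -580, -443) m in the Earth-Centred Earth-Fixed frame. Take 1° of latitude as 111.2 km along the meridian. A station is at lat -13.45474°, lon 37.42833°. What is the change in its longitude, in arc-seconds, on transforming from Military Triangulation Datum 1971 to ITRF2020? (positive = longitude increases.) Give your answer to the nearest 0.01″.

Δλ = -14.38″

sin φ = -0.232677, cos φ = 0.972554, sin λ = 0.607769, cos λ = 0.794114.
East component: ΔE = −sin λ·ΔX + cos λ·ΔY = −(0.607769)(-47) + (0.794114)(-580) = -432.02 m.
1° of latitude spans 111200 m; at latitude φ, 1° of longitude spans that × cos φ = 108148.0 m, so Δλ = -432.02 / 108148.0 × 3600 = -14.381″.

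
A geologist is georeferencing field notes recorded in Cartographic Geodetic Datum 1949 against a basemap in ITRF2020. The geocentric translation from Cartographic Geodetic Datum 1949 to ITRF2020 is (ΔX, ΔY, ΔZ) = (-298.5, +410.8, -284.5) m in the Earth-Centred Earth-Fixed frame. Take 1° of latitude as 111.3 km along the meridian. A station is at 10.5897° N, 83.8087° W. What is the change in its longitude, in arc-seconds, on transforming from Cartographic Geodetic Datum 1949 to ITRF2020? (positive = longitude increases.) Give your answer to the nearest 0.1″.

sin φ = 0.183775, cos φ = 0.982968, sin λ = -0.994167, cos λ = 0.107848.
East component: ΔE = −sin λ·ΔX + cos λ·ΔY = −(-0.994167)(-298.5) + (0.107848)(410.8) = -252.45 m.
1° of latitude spans 111300 m; at latitude φ, 1° of longitude spans that × cos φ = 109404.4 m, so Δλ = -252.45 / 109404.4 × 3600 = -8.307″.

Δλ = -8.3″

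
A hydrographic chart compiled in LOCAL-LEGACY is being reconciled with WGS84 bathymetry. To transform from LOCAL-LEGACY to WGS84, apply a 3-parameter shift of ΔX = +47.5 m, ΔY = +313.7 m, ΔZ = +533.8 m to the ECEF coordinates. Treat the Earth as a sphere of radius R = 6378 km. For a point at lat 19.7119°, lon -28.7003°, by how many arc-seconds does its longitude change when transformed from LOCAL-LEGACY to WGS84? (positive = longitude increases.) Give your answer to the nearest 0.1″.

sin φ = 0.337291, cos φ = 0.941401, sin λ = -0.480228, cos λ = 0.877144.
East component: ΔE = −sin λ·ΔX + cos λ·ΔY = −(-0.480228)(47.5) + (0.877144)(313.7) = 297.97 m.
1° of latitude spans πR/180 = 111317 m; at latitude φ, 1° of longitude spans that × cos φ = 104794.0 m, so Δλ = 297.97 / 104794.0 × 3600 = 10.236″.

Δλ = 10.2″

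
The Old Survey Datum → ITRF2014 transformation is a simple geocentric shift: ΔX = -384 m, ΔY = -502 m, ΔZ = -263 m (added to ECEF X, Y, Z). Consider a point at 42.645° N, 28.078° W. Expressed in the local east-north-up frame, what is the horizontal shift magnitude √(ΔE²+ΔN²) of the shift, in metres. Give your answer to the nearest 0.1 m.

The local east axis at (φ, λ) is (−sin λ, cos λ, 0), so ΔE = −sin(-28.078°)·(-384) + cos(-28.078°)·(-502) = -623.66 m.
The local north axis is (−sin φ cos λ, −sin φ sin λ, cos φ), giving ΔN = 229.526 − 160.067 − 193.454 = -124.00 m.
Horizontal magnitude = √(ΔE² + ΔN²) = √((-623.66)² + (-124.00)²) = 635.86 m.

635.9 m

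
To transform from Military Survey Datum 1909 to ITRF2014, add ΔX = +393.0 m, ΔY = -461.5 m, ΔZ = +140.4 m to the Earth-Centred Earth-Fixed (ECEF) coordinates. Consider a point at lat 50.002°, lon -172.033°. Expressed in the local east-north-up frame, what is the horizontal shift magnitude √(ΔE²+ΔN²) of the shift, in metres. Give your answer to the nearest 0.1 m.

At φ = 50.002°, λ = -172.033°: sin φ = 0.766067, cos φ = 0.642761, sin λ = -0.138603, cos λ = -0.990348.
ΔE = −sin λ·ΔX + cos λ·ΔY = −(-0.138603)·(393.0) + (-0.990348)·(-461.5) = 511.52 m.
ΔN = −sin φ cos λ·ΔX − sin φ sin λ·ΔY + cos φ·ΔZ = −(0.766067)(-0.990348)(393.0) − (0.766067)(-0.138603)(-461.5) + (0.642761)(140.4) = 339.40 m.
Horizontal magnitude = √(ΔE² + ΔN²) = √(511.52² + 339.40²) = 613.87 m.

613.9 m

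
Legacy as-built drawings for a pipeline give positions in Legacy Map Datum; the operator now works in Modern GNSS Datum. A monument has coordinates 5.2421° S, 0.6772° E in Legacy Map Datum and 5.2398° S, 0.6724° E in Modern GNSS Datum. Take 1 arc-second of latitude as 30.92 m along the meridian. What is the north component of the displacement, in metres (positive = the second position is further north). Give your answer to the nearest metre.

Δφ = -5.2398° − -5.2421° = +0.0023°; Δλ = 0.6724° − 0.6772° = -0.0048°.
1° of latitude = 3600 × 30.92 = 111312 m.
ΔN = Δφ × 111312 = 256.0 m; ΔE = Δλ × 111312 × cos(-5.2421°) = -0.0048 × 111312 × 0.995818 = -532.1 m.

ΔN = 256 m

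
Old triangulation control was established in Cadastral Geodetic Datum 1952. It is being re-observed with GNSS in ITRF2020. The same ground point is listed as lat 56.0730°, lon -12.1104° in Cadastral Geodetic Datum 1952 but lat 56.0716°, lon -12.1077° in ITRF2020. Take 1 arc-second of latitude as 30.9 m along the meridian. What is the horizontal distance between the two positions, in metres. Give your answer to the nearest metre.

229 m

Δφ = 56.0716° − 56.0730° = -0.0014°; Δλ = -12.1077° − -12.1104° = +0.0027°.
1° of latitude = 3600 × 30.90 = 111240 m.
ΔN = Δφ × 111240 = -155.7 m; ΔE = Δλ × 111240 × cos(56.0730°) = +0.0027 × 111240 × 0.558136 = 167.6 m.
Distance = √(ΔE² + ΔN²) = √(167.6² + (-155.7)²) = 228.8 m.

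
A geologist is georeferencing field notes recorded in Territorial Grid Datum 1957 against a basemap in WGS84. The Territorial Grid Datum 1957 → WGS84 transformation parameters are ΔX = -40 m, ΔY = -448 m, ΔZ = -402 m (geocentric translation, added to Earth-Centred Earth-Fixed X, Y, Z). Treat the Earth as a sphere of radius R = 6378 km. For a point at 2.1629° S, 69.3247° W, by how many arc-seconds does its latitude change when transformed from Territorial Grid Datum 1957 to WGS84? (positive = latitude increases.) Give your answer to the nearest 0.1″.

Δφ = -12.5″

sin φ = -0.037741, cos φ = 0.999288, sin λ = -0.935596, cos λ = 0.353072.
North component: ΔN = −sin φ cos λ·ΔX − sin φ sin λ·ΔY + cos φ·ΔZ = −(-0.037741)(0.353072)(-40) − (-0.037741)(-0.935596)(-448) + (0.999288)(-402) = -386.43 m.
1° of latitude spans πR/180 = 111317 m, so Δφ = -386.43 / 111317 × 3600 = -12.497″.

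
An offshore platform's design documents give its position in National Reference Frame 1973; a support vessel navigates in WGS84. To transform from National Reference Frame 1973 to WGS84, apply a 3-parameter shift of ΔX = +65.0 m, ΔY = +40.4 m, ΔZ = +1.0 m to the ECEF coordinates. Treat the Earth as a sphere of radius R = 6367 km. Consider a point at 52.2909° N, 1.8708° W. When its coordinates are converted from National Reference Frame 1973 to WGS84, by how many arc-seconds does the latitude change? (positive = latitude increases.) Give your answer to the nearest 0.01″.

sin φ = 0.791126, cos φ = 0.611653, sin λ = -0.032646, cos λ = 0.999467.
North component: ΔN = −sin φ cos λ·ΔX − sin φ sin λ·ΔY + cos φ·ΔZ = −(0.791126)(0.999467)(65.0) − (0.791126)(-0.032646)(40.4) + (0.611653)(1.0) = -49.74 m.
1° of latitude spans πR/180 = 111125 m, so Δφ = -49.74 / 111125 × 3600 = -1.611″.

Δφ = -1.61″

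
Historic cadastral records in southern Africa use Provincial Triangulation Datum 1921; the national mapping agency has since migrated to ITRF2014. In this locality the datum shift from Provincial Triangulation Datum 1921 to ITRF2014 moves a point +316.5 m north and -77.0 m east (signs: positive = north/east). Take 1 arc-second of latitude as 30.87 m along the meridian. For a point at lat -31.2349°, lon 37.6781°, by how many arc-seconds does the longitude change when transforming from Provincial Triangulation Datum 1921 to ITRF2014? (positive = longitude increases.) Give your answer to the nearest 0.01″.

At latitude -31.2349°, cos φ = 0.855049.
1″ of longitude at this latitude = 30.87 × cos φ = 26.3953 m, so Δλ = -77.0 / 26.3953 = -2.917″.

Δλ = -2.92″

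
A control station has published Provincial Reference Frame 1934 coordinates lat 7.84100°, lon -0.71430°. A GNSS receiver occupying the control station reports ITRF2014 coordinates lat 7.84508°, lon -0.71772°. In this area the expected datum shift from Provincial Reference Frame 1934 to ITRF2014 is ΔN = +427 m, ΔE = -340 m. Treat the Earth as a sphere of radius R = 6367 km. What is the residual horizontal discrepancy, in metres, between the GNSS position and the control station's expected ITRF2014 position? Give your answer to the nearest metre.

Observed coordinate differences: Δφ = +0.00408°, Δλ = -0.00342°.
Converting to metres (1° lat = 111125 m, cos φ = 0.990650): observed ΔN = 453.4 m, observed ΔE = -376.5 m.
Subtracting the expected shift leaves a residual of 453.4 − (427) = 26.4 m north and -376.5 − (-340) = -36.5 m east.
Residual distance = √(26.4² + (-36.5)²) = 45.0 m.

45 m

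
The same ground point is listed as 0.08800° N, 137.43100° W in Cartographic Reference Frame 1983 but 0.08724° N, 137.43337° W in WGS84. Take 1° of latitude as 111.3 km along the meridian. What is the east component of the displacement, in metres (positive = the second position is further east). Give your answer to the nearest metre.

Δφ = 0.08724° − 0.08800° = -0.00076°; Δλ = -137.43337° − -137.43100° = -0.00237°.
ΔN = Δφ × 111300 = -84.6 m; ΔE = Δλ × 111300 × cos(0.08800°) = -0.00237 × 111300 × 0.999999 = -263.8 m.

ΔE = -264 m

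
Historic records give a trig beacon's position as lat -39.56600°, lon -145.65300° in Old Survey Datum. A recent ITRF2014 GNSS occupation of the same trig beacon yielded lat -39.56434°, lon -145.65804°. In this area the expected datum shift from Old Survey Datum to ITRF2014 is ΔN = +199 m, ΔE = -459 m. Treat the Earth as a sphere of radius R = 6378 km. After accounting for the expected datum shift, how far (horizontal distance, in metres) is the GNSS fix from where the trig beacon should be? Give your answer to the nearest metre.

Observed coordinate differences: Δφ = +0.00166°, Δλ = -0.00504°.
Converting to metres (1° lat = 111317 m, cos φ = 0.770891): observed ΔN = 184.8 m, observed ΔE = -432.5 m.
Subtracting the expected shift leaves a residual of 184.8 − (199) = -14.2 m north and -432.5 − (-459) = 26.5 m east.
Residual distance = √((-14.2)² + 26.5²) = 30.1 m.

30 m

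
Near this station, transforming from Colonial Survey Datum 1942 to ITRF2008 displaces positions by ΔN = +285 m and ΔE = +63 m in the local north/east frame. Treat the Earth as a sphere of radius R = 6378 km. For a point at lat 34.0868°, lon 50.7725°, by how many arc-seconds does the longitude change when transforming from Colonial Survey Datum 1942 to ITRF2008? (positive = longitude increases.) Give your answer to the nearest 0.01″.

Δλ = 2.46″

At latitude 34.0868°, cos φ = 0.828189.
One radian of longitude at latitude φ spans R cos φ, so Δλ = ΔE / (R cos φ) = 63.0 / (6378000 × 0.828189) = 1.1927e-05 rad = 2.460″.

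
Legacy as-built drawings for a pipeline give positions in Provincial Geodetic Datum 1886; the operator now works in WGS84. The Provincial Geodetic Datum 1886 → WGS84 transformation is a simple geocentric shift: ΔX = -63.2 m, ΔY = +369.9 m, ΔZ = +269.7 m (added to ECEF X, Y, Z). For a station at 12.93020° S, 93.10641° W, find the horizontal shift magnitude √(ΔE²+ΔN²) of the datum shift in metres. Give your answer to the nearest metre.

At φ = -12.93020°, λ = -93.10641°: sin φ = -0.223764, cos φ = 0.974643, sin λ = -0.998531, cos λ = -0.054191.
ΔE = −sin λ·ΔX + cos λ·ΔY = −(-0.998531)·(-63.2) + (-0.054191)·(369.9) = -83.15 m.
ΔN = −sin φ cos λ·ΔX − sin φ sin λ·ΔY + cos φ·ΔZ = −(-0.223764)(-0.054191)(-63.2) − (-0.223764)(-0.998531)(369.9) + (0.974643)(269.7) = 180.98 m.
Horizontal magnitude = √(ΔE² + ΔN²) = √((-83.15)² + 180.98²) = 199.17 m.

199 m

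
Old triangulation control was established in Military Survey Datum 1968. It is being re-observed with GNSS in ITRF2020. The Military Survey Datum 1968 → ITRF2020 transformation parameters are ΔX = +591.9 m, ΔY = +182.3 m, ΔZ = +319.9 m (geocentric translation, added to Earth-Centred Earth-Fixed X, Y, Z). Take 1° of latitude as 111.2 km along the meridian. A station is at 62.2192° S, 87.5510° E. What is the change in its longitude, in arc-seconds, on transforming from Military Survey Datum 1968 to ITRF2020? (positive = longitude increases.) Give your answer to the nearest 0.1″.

Δλ = -40.5″

sin φ = -0.884737, cos φ = 0.466090, sin λ = 0.999087, cos λ = 0.042730.
East component: ΔE = −sin λ·ΔX + cos λ·ΔY = −(0.999087)(591.9) + (0.042730)(182.3) = -583.57 m.
1° of latitude spans 111200 m; at latitude φ, 1° of longitude spans that × cos φ = 51829.2 m, so Δλ = -583.57 / 51829.2 × 3600 = -40.534″.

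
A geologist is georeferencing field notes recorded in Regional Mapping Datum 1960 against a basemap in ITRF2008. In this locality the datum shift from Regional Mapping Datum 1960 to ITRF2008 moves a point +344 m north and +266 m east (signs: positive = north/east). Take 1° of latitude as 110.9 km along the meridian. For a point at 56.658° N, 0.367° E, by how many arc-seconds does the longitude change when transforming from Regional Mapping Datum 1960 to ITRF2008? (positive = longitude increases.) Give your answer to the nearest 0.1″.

At latitude 56.658°, cos φ = 0.549635.
1° of longitude at this latitude = 110.9 × cos φ = 60.95 km, so Δλ = 266.0 / 60954.6 = 0.0043639° = 15.710″.

Δλ = 15.7″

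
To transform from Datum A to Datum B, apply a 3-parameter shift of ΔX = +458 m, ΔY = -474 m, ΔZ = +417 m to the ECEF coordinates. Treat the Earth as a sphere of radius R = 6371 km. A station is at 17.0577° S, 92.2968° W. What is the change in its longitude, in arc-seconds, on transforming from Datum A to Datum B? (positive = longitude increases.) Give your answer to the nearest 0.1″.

Δλ = 16.1″

sin φ = -0.293335, cos φ = 0.956010, sin λ = -0.999197, cos λ = -0.040076.
East component: ΔE = −sin λ·ΔX + cos λ·ΔY = −(-0.999197)(458) + (-0.040076)(-474) = 476.63 m.
1° of latitude spans πR/180 = 111195 m; at latitude φ, 1° of longitude spans that × cos φ = 106303.4 m, so Δλ = 476.63 / 106303.4 × 3600 = 16.141″.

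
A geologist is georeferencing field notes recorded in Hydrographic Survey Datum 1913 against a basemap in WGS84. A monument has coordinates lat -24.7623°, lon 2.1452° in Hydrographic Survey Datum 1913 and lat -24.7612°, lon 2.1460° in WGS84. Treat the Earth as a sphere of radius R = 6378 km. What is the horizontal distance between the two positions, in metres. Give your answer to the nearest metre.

Δφ = -24.7612° − -24.7623° = +0.0011°; Δλ = 2.1460° − 2.1452° = +0.0008°.
1° along a meridian = πR/180 = 111317 m.
ΔN = Δφ × 111317 = 122.4 m; ΔE = Δλ × 111317 × cos(-24.7623°) = +0.0008 × 111317 × 0.908053 = 80.9 m.
Distance = √(ΔE² + ΔN²) = √(80.9² + 122.4²) = 146.7 m.

147 m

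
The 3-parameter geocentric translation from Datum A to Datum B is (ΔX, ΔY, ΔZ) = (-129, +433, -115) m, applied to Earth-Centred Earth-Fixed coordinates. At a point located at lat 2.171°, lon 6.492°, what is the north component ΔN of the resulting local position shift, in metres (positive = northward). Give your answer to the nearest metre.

ΔN = -112 m

The local north axis is (−sin φ cos λ, −sin φ sin λ, cos φ), giving ΔN = 4.855 − 1.855 − 114.917 = -111.92 m.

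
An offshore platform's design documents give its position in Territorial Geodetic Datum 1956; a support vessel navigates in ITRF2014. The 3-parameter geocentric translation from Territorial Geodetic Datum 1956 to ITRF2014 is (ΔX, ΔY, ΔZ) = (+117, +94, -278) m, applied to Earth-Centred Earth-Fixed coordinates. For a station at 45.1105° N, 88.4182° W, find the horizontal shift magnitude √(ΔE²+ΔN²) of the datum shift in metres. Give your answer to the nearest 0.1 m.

At φ = 45.1105°, λ = -88.4182°: sin φ = 0.708469, cos φ = 0.705742, sin λ = -0.999619, cos λ = 0.027604.
ΔE = −sin λ·ΔX + cos λ·ΔY = −(-0.999619)·(117) + (0.027604)·(94) = 119.55 m.
ΔN = −sin φ cos λ·ΔX − sin φ sin λ·ΔY + cos φ·ΔZ = −(0.708469)(0.027604)(117) − (0.708469)(-0.999619)(94) + (0.705742)(-278) = -131.91 m.
Horizontal magnitude = √(ΔE² + ΔN²) = √(119.55² + (-131.91)²) = 178.03 m.

178.0 m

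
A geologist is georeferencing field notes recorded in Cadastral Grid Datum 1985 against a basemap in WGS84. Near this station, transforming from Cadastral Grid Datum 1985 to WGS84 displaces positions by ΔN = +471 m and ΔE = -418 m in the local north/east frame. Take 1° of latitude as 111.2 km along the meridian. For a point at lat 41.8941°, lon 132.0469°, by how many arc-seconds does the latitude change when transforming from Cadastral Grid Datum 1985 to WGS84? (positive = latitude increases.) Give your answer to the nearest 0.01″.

Δφ = 15.25″

1° of latitude = 111.2 km, so Δφ = 471.0 / 111200 = 0.0042356° = 15.248″.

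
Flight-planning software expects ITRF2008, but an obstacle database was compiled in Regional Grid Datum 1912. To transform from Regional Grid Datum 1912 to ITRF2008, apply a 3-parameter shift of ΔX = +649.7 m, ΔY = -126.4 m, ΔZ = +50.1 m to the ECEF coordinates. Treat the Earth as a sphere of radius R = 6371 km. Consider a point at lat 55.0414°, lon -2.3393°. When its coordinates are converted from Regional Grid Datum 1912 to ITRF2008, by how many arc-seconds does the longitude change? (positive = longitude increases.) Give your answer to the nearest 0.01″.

sin φ = 0.819566, cos φ = 0.572984, sin λ = -0.040817, cos λ = 0.999167.
East component: ΔE = −sin λ·ΔX + cos λ·ΔY = −(-0.040817)(649.7) + (0.999167)(-126.4) = -99.78 m.
1° of latitude spans πR/180 = 111195 m; at latitude φ, 1° of longitude spans that × cos φ = 63713.0 m, so Δλ = -99.78 / 63713.0 × 3600 = -5.638″.

Δλ = -5.64″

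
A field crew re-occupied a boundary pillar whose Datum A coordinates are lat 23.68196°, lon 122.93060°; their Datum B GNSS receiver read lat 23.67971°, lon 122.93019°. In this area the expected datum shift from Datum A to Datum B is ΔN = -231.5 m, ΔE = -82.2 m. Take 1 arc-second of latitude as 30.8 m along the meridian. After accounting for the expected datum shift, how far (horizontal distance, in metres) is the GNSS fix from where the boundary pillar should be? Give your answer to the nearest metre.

44 m

Observed coordinate differences: Δφ = -0.00225°, Δλ = -0.00041°.
Converting to metres (1° lat = 110880 m, cos φ = 0.915789): observed ΔN = -249.5 m, observed ΔE = -41.6 m.
Subtracting the expected shift leaves a residual of -249.5 − (-231.5) = -18.0 m north and -41.6 − (-82.2) = 40.6 m east.
Residual distance = √((-18.0)² + 40.6²) = 44.4 m.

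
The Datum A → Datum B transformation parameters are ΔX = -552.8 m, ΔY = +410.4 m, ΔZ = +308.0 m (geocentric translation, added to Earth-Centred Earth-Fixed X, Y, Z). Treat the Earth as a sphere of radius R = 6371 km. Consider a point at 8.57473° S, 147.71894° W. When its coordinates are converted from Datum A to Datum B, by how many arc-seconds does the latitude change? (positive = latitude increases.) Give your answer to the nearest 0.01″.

sin φ = -0.149099, cos φ = 0.988822, sin λ = -0.534073, cos λ = -0.845438.
North component: ΔN = −sin φ cos λ·ΔX − sin φ sin λ·ΔY + cos φ·ΔZ = −(-0.149099)(-0.845438)(-552.8) − (-0.149099)(-0.534073)(410.4) + (0.988822)(308.0) = 341.56 m.
1° of latitude spans πR/180 = 111195 m, so Δφ = 341.56 / 111195 × 3600 = 11.058″.

Δφ = 11.06″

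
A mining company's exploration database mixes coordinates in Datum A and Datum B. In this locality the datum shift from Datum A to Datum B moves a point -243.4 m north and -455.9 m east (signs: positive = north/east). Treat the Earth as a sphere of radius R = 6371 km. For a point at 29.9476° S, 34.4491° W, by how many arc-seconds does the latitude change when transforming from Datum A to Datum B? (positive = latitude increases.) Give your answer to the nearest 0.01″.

Δφ = -7.88″

On a sphere of radius R, 1 rad of latitude = R, so Δφ = ΔN / R = -243.4 / 6371000 = -3.8204e-05 rad = -7.880″.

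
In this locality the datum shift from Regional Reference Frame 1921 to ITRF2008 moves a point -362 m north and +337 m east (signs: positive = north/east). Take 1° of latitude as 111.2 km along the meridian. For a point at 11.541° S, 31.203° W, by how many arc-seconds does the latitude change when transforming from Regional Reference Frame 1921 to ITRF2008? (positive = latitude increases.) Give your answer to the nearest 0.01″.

Δφ = -11.72″

1° of latitude = 111.2 km, so Δφ = -362.0 / 111200 = -0.0032554° = -11.719″.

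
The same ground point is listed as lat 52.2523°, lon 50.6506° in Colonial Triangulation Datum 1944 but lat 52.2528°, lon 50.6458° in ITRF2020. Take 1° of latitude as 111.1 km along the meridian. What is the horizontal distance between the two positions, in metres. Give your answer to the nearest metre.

331 m

Δφ = 52.2528° − 52.2523° = +0.0005°; Δλ = 50.6458° − 50.6506° = -0.0048°.
ΔN = Δφ × 111100 = 55.6 m; ΔE = Δλ × 111100 × cos(52.2523°) = -0.0048 × 111100 × 0.612186 = -326.5 m.
Distance = √(ΔE² + ΔN²) = √((-326.5)² + 55.6²) = 331.2 m.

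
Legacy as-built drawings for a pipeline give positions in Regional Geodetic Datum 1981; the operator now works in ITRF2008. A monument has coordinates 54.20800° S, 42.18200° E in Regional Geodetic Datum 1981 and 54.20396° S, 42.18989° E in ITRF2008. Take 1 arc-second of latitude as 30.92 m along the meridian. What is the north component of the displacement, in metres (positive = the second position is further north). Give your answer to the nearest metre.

ΔN = 450 m

Δφ = -54.20396° − -54.20800° = +0.00404°; Δλ = 42.18989° − 42.18200° = +0.00789°.
1° of latitude = 3600 × 30.92 = 111312 m.
ΔN = Δφ × 111312 = 449.7 m; ΔE = Δλ × 111312 × cos(-54.20800°) = +0.00789 × 111312 × 0.584844 = 513.6 m.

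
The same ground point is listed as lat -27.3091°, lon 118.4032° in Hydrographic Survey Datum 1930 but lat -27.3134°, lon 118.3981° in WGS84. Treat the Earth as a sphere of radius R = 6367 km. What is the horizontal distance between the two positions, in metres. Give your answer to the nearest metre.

Δφ = -27.3134° − -27.3091° = -0.0043°; Δλ = 118.3981° − 118.4032° = -0.0051°.
1° along a meridian = πR/180 = 111125 m.
ΔN = Δφ × 111125 = -477.8 m; ΔE = Δλ × 111125 × cos(-27.3091°) = -0.0051 × 111125 × 0.888544 = -503.6 m.
Distance = √(ΔE² + ΔN²) = √((-503.6)² + (-477.8)²) = 694.2 m.

694 m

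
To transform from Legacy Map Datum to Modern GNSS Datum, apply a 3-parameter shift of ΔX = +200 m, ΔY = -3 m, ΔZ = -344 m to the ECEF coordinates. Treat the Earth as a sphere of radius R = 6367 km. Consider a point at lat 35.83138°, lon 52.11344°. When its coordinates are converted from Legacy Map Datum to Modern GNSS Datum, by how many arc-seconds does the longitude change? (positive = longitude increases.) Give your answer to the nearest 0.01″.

sin φ = 0.585402, cos φ = 0.810743, sin λ = 0.789228, cos λ = 0.614100.
East component: ΔE = −sin λ·ΔX + cos λ·ΔY = −(0.789228)(200) + (0.614100)(-3) = -159.69 m.
1° of latitude spans πR/180 = 111125 m; at latitude φ, 1° of longitude spans that × cos φ = 90093.9 m, so Δλ = -159.69 / 90093.9 × 3600 = -6.381″.

Δλ = -6.38″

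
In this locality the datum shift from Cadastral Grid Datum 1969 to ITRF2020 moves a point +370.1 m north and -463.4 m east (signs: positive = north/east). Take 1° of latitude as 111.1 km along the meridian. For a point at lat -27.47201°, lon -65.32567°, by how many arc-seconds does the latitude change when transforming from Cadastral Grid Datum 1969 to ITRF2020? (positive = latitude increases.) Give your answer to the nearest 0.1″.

Δφ = 12.0″

1° of latitude = 111.1 km, so Δφ = 370.1 / 111100 = 0.0033312° = 11.992″.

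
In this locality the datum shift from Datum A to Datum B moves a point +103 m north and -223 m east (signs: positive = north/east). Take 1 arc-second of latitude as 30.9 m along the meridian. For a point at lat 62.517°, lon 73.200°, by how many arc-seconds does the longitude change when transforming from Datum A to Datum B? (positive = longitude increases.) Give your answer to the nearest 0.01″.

Δλ = -15.64″

At latitude 62.517°, cos φ = 0.461485.
1″ of longitude at this latitude = 30.90 × cos φ = 14.2599 m, so Δλ = -223.0 / 14.2599 = -15.638″.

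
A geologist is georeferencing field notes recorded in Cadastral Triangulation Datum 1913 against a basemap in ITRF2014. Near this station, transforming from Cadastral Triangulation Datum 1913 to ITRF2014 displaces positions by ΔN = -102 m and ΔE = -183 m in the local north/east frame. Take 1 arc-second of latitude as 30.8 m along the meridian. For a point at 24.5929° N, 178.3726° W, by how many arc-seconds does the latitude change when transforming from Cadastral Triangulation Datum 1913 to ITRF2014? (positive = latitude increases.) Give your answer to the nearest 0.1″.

1″ of latitude = 30.80 m, so Δφ = -102.0 / 30.80 = -3.312″.

Δφ = -3.3″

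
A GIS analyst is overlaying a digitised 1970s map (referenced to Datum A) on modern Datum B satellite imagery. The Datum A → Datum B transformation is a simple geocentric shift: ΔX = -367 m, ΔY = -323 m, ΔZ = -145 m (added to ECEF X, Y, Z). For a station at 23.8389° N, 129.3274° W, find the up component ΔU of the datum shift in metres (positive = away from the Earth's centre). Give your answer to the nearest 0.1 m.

At φ = 23.8389°, λ = -129.3274°: sin φ = 0.404166, cos φ = 0.914685, sin λ = -0.773537, cos λ = -0.633751.
ΔU = cos φ cos λ·ΔX + cos φ sin λ·ΔY + sin φ·ΔZ = (0.914685)(-0.633751)(-367) + (0.914685)(-0.773537)(-323) + (0.404166)(-145) = 382.68 m.

ΔU = 382.7 m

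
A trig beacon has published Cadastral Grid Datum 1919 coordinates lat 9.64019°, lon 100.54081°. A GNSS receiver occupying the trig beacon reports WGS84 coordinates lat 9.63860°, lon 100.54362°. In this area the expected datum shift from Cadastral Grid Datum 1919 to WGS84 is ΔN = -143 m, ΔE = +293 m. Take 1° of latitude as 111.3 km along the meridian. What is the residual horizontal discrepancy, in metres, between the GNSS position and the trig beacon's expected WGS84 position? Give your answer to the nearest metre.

Observed coordinate differences: Δφ = -0.00159°, Δλ = +0.00281°.
Converting to metres (1° lat = 111300 m, cos φ = 0.985879): observed ΔN = -177.0 m, observed ΔE = 308.3 m.
Subtracting the expected shift leaves a residual of -177.0 − (-143) = -34.0 m north and 308.3 − (293) = 15.3 m east.
Residual distance = √((-34.0)² + 15.3²) = 37.3 m.

37 m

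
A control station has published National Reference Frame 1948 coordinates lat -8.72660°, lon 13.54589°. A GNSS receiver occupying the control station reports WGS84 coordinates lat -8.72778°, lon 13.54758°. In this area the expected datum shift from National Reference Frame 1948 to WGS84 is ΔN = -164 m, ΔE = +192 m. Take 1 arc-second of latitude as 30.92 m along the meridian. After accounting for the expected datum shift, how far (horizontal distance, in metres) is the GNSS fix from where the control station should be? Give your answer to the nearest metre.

Observed coordinate differences: Δφ = -0.00118°, Δλ = +0.00169°.
Converting to metres (1° lat = 111312 m, cos φ = 0.988424): observed ΔN = -131.3 m, observed ΔE = 185.9 m.
Subtracting the expected shift leaves a residual of -131.3 − (-164) = 32.7 m north and 185.9 − (192) = -6.1 m east.
Residual distance = √(32.7² + (-6.1)²) = 33.2 m.

33 m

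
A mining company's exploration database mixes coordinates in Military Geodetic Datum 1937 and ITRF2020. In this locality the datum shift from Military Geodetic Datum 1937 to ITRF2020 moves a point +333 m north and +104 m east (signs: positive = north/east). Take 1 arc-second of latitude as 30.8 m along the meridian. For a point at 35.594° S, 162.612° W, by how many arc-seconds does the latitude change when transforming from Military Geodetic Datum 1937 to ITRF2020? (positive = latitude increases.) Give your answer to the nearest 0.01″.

1″ of latitude = 30.80 m, so Δφ = 333.0 / 30.80 = 10.812″.

Δφ = 10.81″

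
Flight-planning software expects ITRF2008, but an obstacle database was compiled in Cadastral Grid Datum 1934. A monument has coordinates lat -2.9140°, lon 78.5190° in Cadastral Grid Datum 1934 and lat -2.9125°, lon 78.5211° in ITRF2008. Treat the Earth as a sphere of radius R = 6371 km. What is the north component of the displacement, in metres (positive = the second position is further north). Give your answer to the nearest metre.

Δφ = -2.9125° − -2.9140° = +0.0015°; Δλ = 78.5211° − 78.5190° = +0.0021°.
1° along a meridian = πR/180 = 111195 m.
ΔN = Δφ × 111195 = 166.8 m; ΔE = Δλ × 111195 × cos(-2.9140°) = +0.0021 × 111195 × 0.998707 = 233.2 m.

ΔN = 167 m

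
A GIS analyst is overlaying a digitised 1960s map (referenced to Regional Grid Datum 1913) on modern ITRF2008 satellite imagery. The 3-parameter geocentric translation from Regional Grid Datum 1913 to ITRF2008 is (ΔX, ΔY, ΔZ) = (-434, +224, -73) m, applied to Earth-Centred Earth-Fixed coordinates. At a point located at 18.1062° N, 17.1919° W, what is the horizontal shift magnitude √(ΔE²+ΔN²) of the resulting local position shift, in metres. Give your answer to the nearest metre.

The local east axis at (φ, λ) is (−sin λ, cos λ, 0), so ΔE = −sin(-17.1919°)·(-434) + cos(-17.1919°)·224 = 85.71 m.
The local north axis is (−sin φ cos λ, −sin φ sin λ, cos φ), giving ΔN = 128.852 + 20.576 − 69.385 = 80.04 m.
Horizontal magnitude = √(ΔE² + ΔN²) = √(85.71² + 80.04²) = 117.28 m.

117 m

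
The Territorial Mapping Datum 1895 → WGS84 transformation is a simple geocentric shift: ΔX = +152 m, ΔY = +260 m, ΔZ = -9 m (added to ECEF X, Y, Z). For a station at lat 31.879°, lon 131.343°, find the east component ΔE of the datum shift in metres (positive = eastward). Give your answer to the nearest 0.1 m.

At φ = 31.879°, λ = 131.343°: sin φ = 0.528127, cos φ = 0.849165, sin λ = 0.750769, cos λ = -0.660565.
ΔE = −sin λ·ΔX + cos λ·ΔY = −(0.750769)·(152) + (-0.660565)·(260) = -285.86 m.

ΔE = -285.9 m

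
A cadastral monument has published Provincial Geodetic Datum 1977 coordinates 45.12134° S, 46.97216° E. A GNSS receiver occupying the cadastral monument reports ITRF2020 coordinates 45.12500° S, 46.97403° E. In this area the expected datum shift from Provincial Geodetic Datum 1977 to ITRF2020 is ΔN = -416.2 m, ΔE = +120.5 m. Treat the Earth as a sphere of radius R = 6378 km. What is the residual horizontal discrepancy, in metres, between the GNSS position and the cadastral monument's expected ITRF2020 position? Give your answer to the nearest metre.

Observed coordinate differences: Δφ = -0.00366°, Δλ = +0.00187°.
Converting to metres (1° lat = 111317 m, cos φ = 0.705608): observed ΔN = -407.4 m, observed ΔE = 146.9 m.
Subtracting the expected shift leaves a residual of -407.4 − (-416.2) = 8.8 m north and 146.9 − (120.5) = 26.4 m east.
Residual distance = √(8.8² + 26.4²) = 27.8 m.

28 m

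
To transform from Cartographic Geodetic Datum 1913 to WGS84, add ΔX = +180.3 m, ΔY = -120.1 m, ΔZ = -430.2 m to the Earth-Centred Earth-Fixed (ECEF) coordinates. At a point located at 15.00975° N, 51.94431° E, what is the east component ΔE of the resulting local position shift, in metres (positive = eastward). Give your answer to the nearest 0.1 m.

ΔE = -216.0 m

At φ = 15.00975°, λ = 51.94431°: sin φ = 0.258983, cos φ = 0.965882, sin λ = 0.787412, cos λ = 0.616427.
ΔE = −sin λ·ΔX + cos λ·ΔY = −(0.787412)·(180.3) + (0.616427)·(-120.1) = -216.00 m.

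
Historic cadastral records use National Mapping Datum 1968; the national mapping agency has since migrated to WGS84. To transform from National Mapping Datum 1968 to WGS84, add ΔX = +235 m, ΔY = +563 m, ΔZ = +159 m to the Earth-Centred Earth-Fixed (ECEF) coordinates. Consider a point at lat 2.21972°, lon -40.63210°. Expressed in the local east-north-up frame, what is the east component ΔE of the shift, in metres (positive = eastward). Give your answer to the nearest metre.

The local east axis at (φ, λ) is (−sin λ, cos λ, 0), so ΔE = −sin(-40.63210°)·235 + cos(-40.63210°)·563 = 580.30 m.

ΔE = 580 m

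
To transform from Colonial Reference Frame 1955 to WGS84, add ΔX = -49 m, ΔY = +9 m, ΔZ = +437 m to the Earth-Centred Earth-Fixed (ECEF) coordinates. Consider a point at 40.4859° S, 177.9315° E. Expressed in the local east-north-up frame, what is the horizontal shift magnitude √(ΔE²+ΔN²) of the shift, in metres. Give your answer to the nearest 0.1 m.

364.4 m

At φ = -40.4859°, λ = 177.9315°: sin φ = -0.649261, cos φ = 0.760566, sin λ = 0.036094, cos λ = -0.999348.
ΔE = −sin λ·ΔX + cos λ·ΔY = −(0.036094)·(-49) + (-0.999348)·(9) = -7.23 m.
ΔN = −sin φ cos λ·ΔX − sin φ sin λ·ΔY + cos φ·ΔZ = −(-0.649261)(-0.999348)(-49) − (-0.649261)(0.036094)(9) + (0.760566)(437) = 364.37 m.
Horizontal magnitude = √(ΔE² + ΔN²) = √((-7.23)² + 364.37²) = 364.44 m.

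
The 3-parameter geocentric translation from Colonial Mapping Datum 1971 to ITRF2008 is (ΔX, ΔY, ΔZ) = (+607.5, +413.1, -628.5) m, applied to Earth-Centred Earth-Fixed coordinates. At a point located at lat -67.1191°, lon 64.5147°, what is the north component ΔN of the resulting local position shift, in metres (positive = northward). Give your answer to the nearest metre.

The local north axis is (−sin φ cos λ, −sin φ sin λ, cos φ), giving ΔN = 240.827 + 343.562 − 244.371 = 340.02 m.

ΔN = 340 m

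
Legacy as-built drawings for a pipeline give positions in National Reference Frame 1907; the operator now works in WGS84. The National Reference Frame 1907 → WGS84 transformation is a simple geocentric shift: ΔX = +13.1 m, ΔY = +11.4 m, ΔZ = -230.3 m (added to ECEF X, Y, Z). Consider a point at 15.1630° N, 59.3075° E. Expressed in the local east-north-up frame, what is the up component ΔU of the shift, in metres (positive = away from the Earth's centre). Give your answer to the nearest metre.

ΔU = -44 m

At φ = 15.1630°, λ = 59.3075°: sin φ = 0.261566, cos φ = 0.965186, sin λ = 0.859919, cos λ = 0.510430.
ΔU = cos φ cos λ·ΔX + cos φ sin λ·ΔY + sin φ·ΔZ = (0.965186)(0.510430)(13.1) + (0.965186)(0.859919)(11.4) + (0.261566)(-230.3) = -44.32 m.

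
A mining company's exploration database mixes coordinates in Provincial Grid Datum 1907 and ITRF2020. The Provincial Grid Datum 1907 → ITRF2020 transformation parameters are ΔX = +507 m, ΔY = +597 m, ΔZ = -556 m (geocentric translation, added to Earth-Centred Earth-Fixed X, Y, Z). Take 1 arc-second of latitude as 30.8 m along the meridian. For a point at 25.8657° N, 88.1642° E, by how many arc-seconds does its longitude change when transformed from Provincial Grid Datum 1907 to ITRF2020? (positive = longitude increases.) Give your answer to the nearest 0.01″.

sin φ = 0.436263, cos φ = 0.899819, sin λ = 0.999487, cos λ = 0.032035.
East component: ΔE = −sin λ·ΔX + cos λ·ΔY = −(0.999487)(507) + (0.032035)(597) = -487.61 m.
1° of latitude spans 3600 × 30.80 = 110880 m; at latitude φ, 1° of longitude spans that × cos φ = 99771.9 m, so Δλ = -487.61 / 99771.9 × 3600 = -17.594″.

Δλ = -17.59″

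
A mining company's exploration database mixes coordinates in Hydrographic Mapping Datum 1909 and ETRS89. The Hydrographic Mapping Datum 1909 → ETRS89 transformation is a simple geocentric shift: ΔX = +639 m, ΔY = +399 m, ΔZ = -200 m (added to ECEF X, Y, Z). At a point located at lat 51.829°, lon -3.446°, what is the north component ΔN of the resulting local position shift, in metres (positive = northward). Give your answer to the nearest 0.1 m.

The local north axis is (−sin φ cos λ, −sin φ sin λ, cos φ), giving ΔN = -501.454 + 18.855 − 123.602 = -606.20 m.

ΔN = -606.2 m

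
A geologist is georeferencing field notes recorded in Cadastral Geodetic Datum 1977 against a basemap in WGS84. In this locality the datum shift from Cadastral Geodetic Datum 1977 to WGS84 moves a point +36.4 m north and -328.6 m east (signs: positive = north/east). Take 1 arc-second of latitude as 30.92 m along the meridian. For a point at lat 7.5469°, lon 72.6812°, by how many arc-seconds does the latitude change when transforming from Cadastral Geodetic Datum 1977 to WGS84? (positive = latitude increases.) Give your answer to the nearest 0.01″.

Δφ = 1.18″

1″ of latitude = 30.92 m, so Δφ = 36.4 / 30.92 = 1.177″.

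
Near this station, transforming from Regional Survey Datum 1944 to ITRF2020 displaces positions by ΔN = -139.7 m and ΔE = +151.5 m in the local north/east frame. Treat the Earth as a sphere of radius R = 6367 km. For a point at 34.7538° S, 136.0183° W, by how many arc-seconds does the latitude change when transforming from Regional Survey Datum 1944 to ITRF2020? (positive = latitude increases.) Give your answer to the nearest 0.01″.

Δφ = -4.53″

On a sphere of radius R, 1 rad of latitude = R, so Δφ = ΔN / R = -139.7 / 6367000 = -2.1941e-05 rad = -4.526″.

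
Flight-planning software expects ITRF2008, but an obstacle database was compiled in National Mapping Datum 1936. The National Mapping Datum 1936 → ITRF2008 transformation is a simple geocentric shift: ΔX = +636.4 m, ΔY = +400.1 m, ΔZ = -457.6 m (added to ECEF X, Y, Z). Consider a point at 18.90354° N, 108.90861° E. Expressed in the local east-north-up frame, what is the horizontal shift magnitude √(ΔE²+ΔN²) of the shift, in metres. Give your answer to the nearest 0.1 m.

879.9 m

The local east axis at (φ, λ) is (−sin λ, cos λ, 0), so ΔE = −sin(108.90861°)·636.4 + cos(108.90861°)·400.1 = -731.71 m.
The local north axis is (−sin φ cos λ, −sin φ sin λ, cos φ), giving ΔN = 66.814 − 122.628 − 432.920 = -488.73 m.
Horizontal magnitude = √(ΔE² + ΔN²) = √((-731.71)² + (-488.73)²) = 879.92 m.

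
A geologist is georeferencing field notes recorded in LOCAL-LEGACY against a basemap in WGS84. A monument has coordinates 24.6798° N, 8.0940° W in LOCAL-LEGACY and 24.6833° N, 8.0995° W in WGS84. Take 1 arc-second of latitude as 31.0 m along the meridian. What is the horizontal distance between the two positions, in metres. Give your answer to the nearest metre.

681 m

Δφ = 24.6833° − 24.6798° = +0.0035°; Δλ = -8.0995° − -8.0940° = -0.0055°.
1° of latitude = 3600 × 31.00 = 111600 m.
ΔN = Δφ × 111600 = 390.6 m; ΔE = Δλ × 111600 × cos(24.6798°) = -0.0055 × 111600 × 0.908655 = -557.7 m.
Distance = √(ΔE² + ΔN²) = √((-557.7)² + 390.6²) = 680.9 m.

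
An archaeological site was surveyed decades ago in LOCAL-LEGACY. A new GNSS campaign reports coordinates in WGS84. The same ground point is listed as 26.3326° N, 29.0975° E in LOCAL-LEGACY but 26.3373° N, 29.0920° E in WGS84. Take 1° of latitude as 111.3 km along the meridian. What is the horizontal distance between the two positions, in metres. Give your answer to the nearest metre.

758 m

Δφ = 26.3373° − 26.3326° = +0.0047°; Δλ = 29.0920° − 29.0975° = -0.0055°.
ΔN = Δφ × 111300 = 523.1 m; ΔE = Δλ × 111300 × cos(26.3326°) = -0.0055 × 111300 × 0.896234 = -548.6 m.
Distance = √(ΔE² + ΔN²) = √((-548.6)² + 523.1²) = 758.0 m.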